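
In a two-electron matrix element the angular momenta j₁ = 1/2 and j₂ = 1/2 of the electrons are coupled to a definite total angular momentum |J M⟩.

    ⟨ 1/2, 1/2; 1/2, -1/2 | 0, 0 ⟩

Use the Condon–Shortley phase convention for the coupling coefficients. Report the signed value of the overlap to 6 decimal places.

+0.707107

√[1·1!0!0!/2! · 1!0!0!1!0!0!] = √(1/2)
  +(−1)^0/∏(0,1,0,0,0,0)! = 1  (running 1)
⟨..|..⟩ = √(1/2)·(1) = +0.707107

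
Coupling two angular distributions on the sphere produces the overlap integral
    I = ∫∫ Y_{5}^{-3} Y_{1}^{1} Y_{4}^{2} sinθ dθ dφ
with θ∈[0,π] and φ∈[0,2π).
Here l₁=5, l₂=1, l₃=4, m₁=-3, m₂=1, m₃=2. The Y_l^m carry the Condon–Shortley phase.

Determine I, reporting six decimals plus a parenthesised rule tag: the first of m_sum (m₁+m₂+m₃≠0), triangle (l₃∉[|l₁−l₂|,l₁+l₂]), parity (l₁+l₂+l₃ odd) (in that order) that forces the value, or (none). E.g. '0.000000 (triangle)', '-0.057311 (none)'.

m-sum 0 ✓  L=10 even ✓  4≤4≤6 ✓
Π(2lᵢ+1) = 11×3×9 = 297
triangle coeff Δ(5,1,4) = 1/495
Σ_t [1,1]: t=1:−1/576 = -1/576
(3j)²=5/99 [(5 1 4; 0 0 0)], sign=-1
Σ_t [2,2]: t=2:+1/2880 = 1/2880
(3j)²=28/495 [(5 1 4; -3 1 2)], sign=+1
⇒ 4πI² = 28/33
I = (-1)√(28/33/(4π)) = -0.25984664
No selection rule forces the value: the integral is nonzero (none).

-0.259847 (none)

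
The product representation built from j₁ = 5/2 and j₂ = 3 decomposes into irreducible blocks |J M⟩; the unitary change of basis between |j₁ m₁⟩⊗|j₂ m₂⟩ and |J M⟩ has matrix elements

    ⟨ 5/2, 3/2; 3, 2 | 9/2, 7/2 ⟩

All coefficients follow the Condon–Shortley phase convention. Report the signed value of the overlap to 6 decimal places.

-0.100504

j₁+j₂−J=1  J+j₁−j₂=4  J−j₁+j₂=5  j₁+j₂+J+1=11
(j₁±m₁, j₂±m₂, J±M) = (4,1,5,1,8,1)
P² = 921600/11
sum k=0..1:
  [0] +1/720 = 1/720
  [1] −1/576 = -1/576
S = -1/2880
C² = P²·S² = 1/99 ; C = -0.100504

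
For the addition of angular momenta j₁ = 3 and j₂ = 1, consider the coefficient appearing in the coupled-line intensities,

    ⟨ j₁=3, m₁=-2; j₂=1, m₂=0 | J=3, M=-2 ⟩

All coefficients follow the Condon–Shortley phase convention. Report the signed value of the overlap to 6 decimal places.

−√(1/3) ≈ -0.577350

triangle: 1!×5!×1!/8! = 120/40320
(j±m)!: 1!×5!×1!×1!×1!×5! = 14400
prefactor² = (2J+1)×Δ×N² = 300
  k=0: +1/(0!×1!×5!×1!×0!×0!) = 1/120
  k=1: −1/(1!×0!×4!×0!×1!×1!) = -1/24
Σ = -1/30  ⇒  CG² = 300×(-1/30)² = 1/3
CG = −√(1/3) = -0.577350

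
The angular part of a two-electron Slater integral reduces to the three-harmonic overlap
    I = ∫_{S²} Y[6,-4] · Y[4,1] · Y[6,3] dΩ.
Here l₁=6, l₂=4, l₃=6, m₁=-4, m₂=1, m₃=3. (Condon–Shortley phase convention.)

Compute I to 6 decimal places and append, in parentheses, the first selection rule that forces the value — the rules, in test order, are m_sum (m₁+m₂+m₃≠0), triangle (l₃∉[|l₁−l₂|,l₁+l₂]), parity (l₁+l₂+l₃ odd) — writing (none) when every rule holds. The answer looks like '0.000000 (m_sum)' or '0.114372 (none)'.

Checks pass: Σm=0; 16 even; l₃=6∈[2,10].
(2·6+1)(2·4+1)(2·6+1) = 1521
Δ: 4! 8! 4! / 17! → 1/15315300
sum: t=0:+1/829440 t=1:−1/25920 t=2:+1/9216 t=3:−1/25920 t=4:+1/829440 = 7/207360
3j²(6 4 6; 0 0 0) = Δ·Π!·Σ² = 28/2431  (sign +1)
sum: t=2:+1/967680 t=3:−1/120960 t=4:+1/207360 = -1/414720
3j²(6 4 6; -4 1 3) = Δ·Π!·Σ² = 21/4862  (sign +1)
combine: 4πI² = 1521·28/2431·21/4862 = 2646/34969
take √, sign +1: I = 0.07759762
No selection rule forces the value: the integral is nonzero (none).

0.077598 (none)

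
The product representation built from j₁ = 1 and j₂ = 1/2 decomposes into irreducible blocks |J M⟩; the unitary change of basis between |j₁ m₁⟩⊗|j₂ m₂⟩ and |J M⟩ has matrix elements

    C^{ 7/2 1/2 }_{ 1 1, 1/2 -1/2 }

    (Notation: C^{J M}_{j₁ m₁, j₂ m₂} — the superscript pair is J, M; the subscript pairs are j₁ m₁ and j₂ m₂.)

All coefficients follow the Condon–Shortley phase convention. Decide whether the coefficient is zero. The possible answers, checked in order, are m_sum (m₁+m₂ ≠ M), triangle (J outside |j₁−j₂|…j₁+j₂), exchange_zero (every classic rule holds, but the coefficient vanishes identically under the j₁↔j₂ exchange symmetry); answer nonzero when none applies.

triangle

m-sum: m₁+m₂ = 1+(-1/2) = 1/2, M = 1/2  ✓
triangle: need |j₁−j₂| ≤ J ≤ j₁+j₂, i.e. J ∈ [1/2, 3/2]; J = 7/2 is outside ✗ ⇒ coefficient is 0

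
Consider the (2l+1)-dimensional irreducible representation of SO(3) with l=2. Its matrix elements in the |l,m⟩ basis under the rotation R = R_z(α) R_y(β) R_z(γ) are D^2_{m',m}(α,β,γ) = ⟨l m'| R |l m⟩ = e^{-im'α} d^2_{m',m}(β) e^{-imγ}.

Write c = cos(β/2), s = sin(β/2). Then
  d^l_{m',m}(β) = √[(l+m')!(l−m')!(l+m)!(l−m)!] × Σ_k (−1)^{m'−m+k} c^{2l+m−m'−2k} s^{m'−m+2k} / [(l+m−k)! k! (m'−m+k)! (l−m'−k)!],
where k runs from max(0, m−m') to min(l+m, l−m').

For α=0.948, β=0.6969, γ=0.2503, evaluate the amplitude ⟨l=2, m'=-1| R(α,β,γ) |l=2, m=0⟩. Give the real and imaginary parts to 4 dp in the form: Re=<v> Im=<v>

Split into d^2_{-1,0}(β=0.6969) × two z-phases.
c=cos(0.696900/2)=0.939903, s=sin(0.696900/2)=0.341441; N=√[1·6·2·2]=4.898979
k: max(0,(0)−(-1))=1 … min(2+(0),2−(-1))=2
  k=1: (−1)^0·4.8990/(2)·0.9399^3·0.3414^1 = +0.694450
  k=2: (−1)^1·4.8990/(2)·0.9399^1·0.3414^3 = -0.091645
d^2_{-1,0}(0.6969) = +0.694450 -0.091645 = +0.602805
D = (+0.583309+0.812251i)·(+0.602805)·(+1.000000+0.000000i) = +0.351622+0.489629i

Re=0.3516 Im=0.4896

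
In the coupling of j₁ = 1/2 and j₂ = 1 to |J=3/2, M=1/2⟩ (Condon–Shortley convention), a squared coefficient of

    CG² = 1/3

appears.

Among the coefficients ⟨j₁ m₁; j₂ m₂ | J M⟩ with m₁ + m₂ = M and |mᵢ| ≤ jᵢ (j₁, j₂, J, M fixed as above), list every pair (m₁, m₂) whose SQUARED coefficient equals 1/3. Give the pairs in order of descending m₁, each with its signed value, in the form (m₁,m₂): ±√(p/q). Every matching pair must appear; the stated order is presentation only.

(-1/2,1): +√(1/3)

Admissible pairs with m₁+m₂ = M = 1/2: (-1/2,1), (1/2,0)
  (m₁,m₂)=(1/2,0): CG² = 2/3, CG = +√(2/3)
  (m₁,m₂)=(-1/2,1): CG² = 1/3, CG = +√(1/3)   ← matches the target
Pairs with CG² = 1/3: (-1/2,1): +√(1/3)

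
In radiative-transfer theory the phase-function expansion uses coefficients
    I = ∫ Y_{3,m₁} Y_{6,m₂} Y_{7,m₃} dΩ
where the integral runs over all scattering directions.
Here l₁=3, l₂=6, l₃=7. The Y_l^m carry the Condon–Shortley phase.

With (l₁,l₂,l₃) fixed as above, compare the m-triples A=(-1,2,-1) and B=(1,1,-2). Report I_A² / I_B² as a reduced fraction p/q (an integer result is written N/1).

2645/10443

l's match ⇒ only the (l;m) 3-j factors differ between A and B.
A: triangle coeff Δ(3,6,7) = 1/2042040; Σ_t [0,2]: t=0:+1/3870720 t=1:−1/181440 t=2:+1/138240 = 23/11612160; (3j)²=529/204204 [(3 6 7; -1 2 -1)], sign=+1
B: triangle coeff Δ(3,6,7) = 1/2042040; Σ_t [0,2]: t=0:+1/241920 t=1:−1/103680 t=2:+1/691200 = -59/14515200; (3j)²=3481/340340 [(3 6 7; 1 1 -2)], sign=+1
I_A²/I_B² = (529/204204)/(3481/340340) = 2645/10443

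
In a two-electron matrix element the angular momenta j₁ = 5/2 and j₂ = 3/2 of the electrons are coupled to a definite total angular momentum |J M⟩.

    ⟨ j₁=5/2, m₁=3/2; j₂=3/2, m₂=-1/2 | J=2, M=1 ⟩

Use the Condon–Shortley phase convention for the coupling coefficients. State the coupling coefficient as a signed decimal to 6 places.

√[5·2!3!1!/7! · 4!1!1!2!3!1!] = √(24/7)
  +(−1)^0/∏(0,2,1,1,2,0)! = 1/4  (running 1/4)
  +(−1)^1/∏(1,1,0,0,3,1)! = -1/6  (running 1/12)
⟨..|..⟩ = √(24/7)·(1/12) = +0.154303

+√(1/42) = +0.154303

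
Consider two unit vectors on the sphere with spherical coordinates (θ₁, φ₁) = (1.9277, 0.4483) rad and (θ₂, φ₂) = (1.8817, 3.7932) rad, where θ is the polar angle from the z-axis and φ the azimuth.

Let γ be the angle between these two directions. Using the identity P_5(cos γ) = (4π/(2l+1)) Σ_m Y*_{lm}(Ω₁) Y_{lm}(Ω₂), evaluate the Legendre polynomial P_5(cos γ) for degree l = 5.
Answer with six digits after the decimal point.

0.419650

Term-by-term m-sum for l=5 (normalisation 4π/11 = 1.142397):
  m=-5: Y*=(-0.208338, 0.262588)  Y=(0.360584, -0.042179)  product (-0.064048, 0.103473)
  m=-4: Y*=(0.087180, -0.385505)  Y=(0.317317, 0.188129)  product (0.100188, -0.105926)
  m=-3: Y*=(0.006282, 0.027337)  Y=(-0.017641, -0.043656)  product (0.001083, -0.000757)
  m=-2: Y*=(0.205683, 0.257391)  Y=(0.089367, -0.325973)  product (0.102284, -0.044045)
  m=-1: Y*=(-0.107094, -0.051508)  Y=(0.030618, -0.023353)  product (-0.004482, 0.000924)
  m=+0: Y*=(-0.302126, -0.000000)  Y=(-0.322022, 0.000000)  product (0.097291, 0.000000)
  m=+1: Y*=(0.107094, -0.051508)  Y=(-0.030618, -0.023353)  product (-0.004482, -0.000924)
  m=+2: Y*=(0.205683, -0.257391)  Y=(0.089367, 0.325973)  product (0.102284, 0.044045)
  m=+3: Y*=(-0.006282, 0.027337)  Y=(0.017641, -0.043656)  product (0.001083, 0.000757)
  m=+4: Y*=(0.087180, 0.385505)  Y=(0.317317, -0.188129)  product (0.100188, 0.105926)
  m=+5: Y*=(0.208338, 0.262588)  Y=(-0.360584, -0.042179)  product (-0.064048, -0.103473)
Total Σ_m = (0.367342, 0.000000). Multiply by 1.142397: (0.419650, 0.000000). P_5(cos γ) = 0.419650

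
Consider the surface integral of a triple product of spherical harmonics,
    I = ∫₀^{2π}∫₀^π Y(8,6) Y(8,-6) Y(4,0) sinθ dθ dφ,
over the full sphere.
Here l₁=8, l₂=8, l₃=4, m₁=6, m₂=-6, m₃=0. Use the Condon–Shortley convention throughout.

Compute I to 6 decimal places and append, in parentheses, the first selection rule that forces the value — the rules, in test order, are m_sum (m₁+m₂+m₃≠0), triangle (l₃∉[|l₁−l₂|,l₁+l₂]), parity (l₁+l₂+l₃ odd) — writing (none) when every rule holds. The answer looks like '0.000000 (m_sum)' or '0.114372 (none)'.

-0.133624 (none)

Checks pass: Σm=0; 20 even; l₃=4∈[0,16].
(2·8+1)(2·8+1)(2·4+1) = 2601
Δ: 12! 4! 4! / 21! → 1/185175900
sum: t=4:+1/557383680 t=5:−1/21772800 t=6:+1/8294400 t=7:−1/21772800 t=8:+1/557383680 = 1/30965760
3j²(8 8 4; 0 0 0) = Δ·Π!·Σ² = 36/4199  (sign +1)
sum: t=0:+1/7664025600 t=1:−1/1437004800 t=2:+1/4180377600 = -1/3065610240
3j²(8 8 4; 6 -6 0) = Δ·Π!·Σ² = 13/1292  (sign -1)
combine: 4πI² = 2601·36/4199·13/1292 = 81/361
take √, sign -1: I = -0.13362385
No selection rule forces the value: the integral is nonzero (none).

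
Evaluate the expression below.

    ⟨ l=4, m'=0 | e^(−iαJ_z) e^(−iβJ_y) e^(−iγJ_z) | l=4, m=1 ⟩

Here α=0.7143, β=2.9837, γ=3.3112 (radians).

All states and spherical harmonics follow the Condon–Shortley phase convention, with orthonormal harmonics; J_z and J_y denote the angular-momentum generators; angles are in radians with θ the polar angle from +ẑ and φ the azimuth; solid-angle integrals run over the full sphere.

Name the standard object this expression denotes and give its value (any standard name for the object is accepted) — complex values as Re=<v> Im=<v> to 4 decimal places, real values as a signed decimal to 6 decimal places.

This is a Wigner D-matrix element — the rotation-matrix element ⟨l m'| R(α,β,γ) |l m⟩ in the angular-momentum basis.
D^4_{0,1}(0.7143,2.9837,3.3112) = e^{-i·0·0.7143}·d^4_{0,1}(2.9837)·e^{-i·1·3.3112}. Compute d first:
c=cos(2.983700/2)=0.078864, s=sin(2.983700/2)=0.996885; N=√[24·24·120·6]=643.987578
Admissible k: 1..4 (factorial args all ≥0)
  k=1: (−1)^0·643.9876/(144)·0.0789^7·0.9969^1 = +0.000000
  k=2: (−1)^1·643.9876/(24)·0.0789^5·0.9969^3 = -0.000081
  k=3: (−1)^2·643.9876/(24)·0.0789^3·0.9969^5 = +0.012958
  k=4: (−1)^3·643.9876/(144)·0.0789^1·0.9969^7 = -0.345074
d^4_{0,1}(2.9837) = +0.000000 -0.000081 +0.012958 -0.345074 = -0.332197
Phases: e^{-i·(0)·0.7143}=+1.000000+0.000000i, e^{-i·(1)·3.3112}=-0.985651+0.168795i ⇒ D=+0.327430-0.056073i

Wigner D-matrix element, Re=0.3274 Im=-0.0561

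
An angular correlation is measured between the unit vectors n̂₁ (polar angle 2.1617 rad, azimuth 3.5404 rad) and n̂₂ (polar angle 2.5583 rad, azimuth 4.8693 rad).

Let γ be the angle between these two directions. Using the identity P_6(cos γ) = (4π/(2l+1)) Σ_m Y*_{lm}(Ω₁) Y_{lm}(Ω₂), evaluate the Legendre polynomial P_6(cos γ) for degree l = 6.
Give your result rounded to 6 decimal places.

Addition theorem: P_6(cos γ) = (4π/13) Σ_m Y*_{lm}(Ω₁) Y_{lm}(Ω₂), m = −6…6:
  m=-6: Y*=-0.11606 + 0.10785j  Y=-0.00794 + 0.01090j  product -0.00025 - 0.00212j
  m=-5: Y*=-0.15123 + 0.33572j  Y=-0.05002 - 0.05010j  product 0.02438 - 0.00921j
  m=-4: Y*=-0.01001 + 0.40950j  Y=0.17707 - 0.12847j  product 0.05084 + 0.07380j
  m=-3: Y*=0.03147 + 0.08010j  Y=0.19212 + 0.37752j  product -0.02419 + 0.02727j
  m=-2: Y*=-0.22084 - 0.22630j  Y=-0.42062 + 0.13651j  product 0.12378 + 0.06504j
  m=-1: Y*=-0.19887 - 0.08380j  Y=-0.00343 - 0.02171j  product -0.00114 + 0.00460j
  m=+0: Y*=0.26390 + 0.00000j  Y=-0.42128 + 0.00000j  product -0.11117 + 0.00000j
  m=+1: Y*=0.19887 - 0.08380j  Y=0.00343 - 0.02171j  product -0.00114 - 0.00460j
  m=+2: Y*=-0.22084 + 0.22630j  Y=-0.42062 - 0.13651j  product 0.12378 - 0.06504j
  m=+3: Y*=-0.03147 + 0.08010j  Y=-0.19212 + 0.37752j  product -0.02419 - 0.02727j
  m=+4: Y*=-0.01001 - 0.40950j  Y=0.17707 + 0.12847j  product 0.05084 - 0.07380j
  m=+5: Y*=0.15123 + 0.33572j  Y=0.05002 - 0.05010j  product 0.02438 + 0.00921j
  m=+6: Y*=-0.11606 - 0.10785j  Y=-0.00794 - 0.01090j  product -0.00025 + 0.00212j
Total Σ_m = 0.23565 - 0.00000j. Multiply by 0.966644: 0.22779 - 0.00000j. P_6(cos γ) = 0.227794

0.227794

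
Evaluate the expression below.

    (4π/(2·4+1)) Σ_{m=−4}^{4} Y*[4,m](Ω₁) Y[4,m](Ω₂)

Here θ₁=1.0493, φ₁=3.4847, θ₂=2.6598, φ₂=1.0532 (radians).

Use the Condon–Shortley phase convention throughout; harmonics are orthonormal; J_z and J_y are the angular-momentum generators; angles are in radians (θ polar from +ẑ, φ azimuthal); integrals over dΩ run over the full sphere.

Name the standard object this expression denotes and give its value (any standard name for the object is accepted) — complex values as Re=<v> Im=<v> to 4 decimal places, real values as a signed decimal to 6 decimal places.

Legendre polynomial (addition theorem), -0.356728

This sum is the spherical-harmonic addition theorem: it equals the Legendre polynomial P_l(cos γ) of the angle γ between the two directions.
Term-by-term m-sum for l=4 (normalisation 4π/9 = 1.396263):
  m=-4: Y*=0.04929 + 0.24523j  Y=-0.00977 + 0.01791j  product -0.00487 - 0.00151j
  m=-3: Y*=-0.20950 - 0.34834j  Y=0.11034 - 0.00199j  product -0.02381 - 0.03802j
  m=-2: Y*=0.14345 + 0.11749j  Y=-0.16485 - 0.27777j  product 0.00899 - 0.05921j
  m=-1: Y*=0.24300 + 0.08681j  Y=-0.24001 + 0.42153j  product -0.09492 + 0.08160j
  m=+0: Y*=-0.24221 + 0.00000j  Y=0.10844 + 0.00000j  product -0.02627 + 0.00000j
  m=+1: Y*=-0.24300 + 0.08681j  Y=0.24001 + 0.42153j  product -0.09492 - 0.08160j
  m=+2: Y*=0.14345 - 0.11749j  Y=-0.16485 + 0.27777j  product 0.00899 + 0.05921j
  m=+3: Y*=0.20950 - 0.34834j  Y=-0.11034 - 0.00199j  product -0.02381 + 0.03802j
  m=+4: Y*=0.04929 - 0.24523j  Y=-0.00977 - 0.01791j  product -0.00487 + 0.00151j
Total Σ_m = -0.25549 + 0.00000j. Multiply by 1.396263: -0.35673 + 0.00000j. P_4(cos γ) = -0.356728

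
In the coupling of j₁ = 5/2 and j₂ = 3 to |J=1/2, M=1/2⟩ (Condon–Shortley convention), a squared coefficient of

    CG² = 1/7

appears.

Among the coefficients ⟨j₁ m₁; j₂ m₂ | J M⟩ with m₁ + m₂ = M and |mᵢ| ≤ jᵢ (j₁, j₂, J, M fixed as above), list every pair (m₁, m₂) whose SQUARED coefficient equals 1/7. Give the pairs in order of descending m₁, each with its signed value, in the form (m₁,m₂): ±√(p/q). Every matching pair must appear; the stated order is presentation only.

Admissible pairs with m₁+m₂ = M = 1/2: (-5/2,3), (-3/2,2), (-1/2,1), (1/2,0), (3/2,-1), (5/2,-2)
  (m₁,m₂)=(5/2,-2): CG² = 1/21, CG = +√(1/21)
  (m₁,m₂)=(3/2,-1): CG² = 2/21, CG = −√(2/21)
  (m₁,m₂)=(1/2,0): CG² = 1/7, CG = +√(1/7)   ← matches the target
  (m₁,m₂)=(-1/2,1): CG² = 4/21, CG = −√(4/21)
  (m₁,m₂)=(-3/2,2): CG² = 5/21, CG = +√(5/21)
  (m₁,m₂)=(-5/2,3): CG² = 2/7, CG = −√(2/7)
Pairs with CG² = 1/7: (1/2,0): +√(1/7)

(1/2,0): +√(1/7)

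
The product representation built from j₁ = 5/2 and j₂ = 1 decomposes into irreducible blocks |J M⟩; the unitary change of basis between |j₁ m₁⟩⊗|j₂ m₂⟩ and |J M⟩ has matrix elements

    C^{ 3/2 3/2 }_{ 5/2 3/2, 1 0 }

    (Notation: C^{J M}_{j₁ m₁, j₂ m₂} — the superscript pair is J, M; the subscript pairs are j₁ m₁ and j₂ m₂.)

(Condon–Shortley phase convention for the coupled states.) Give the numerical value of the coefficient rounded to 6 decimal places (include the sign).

√[4·2!3!0!/6! · 4!1!1!1!3!0!] = √(48/5)
  +(−1)^1/∏(1,1,0,0,3,0)! = -1/6  (running -1/6)
⟨..|..⟩ = √(48/5)·(-1/6) = -0.516398

-0.516398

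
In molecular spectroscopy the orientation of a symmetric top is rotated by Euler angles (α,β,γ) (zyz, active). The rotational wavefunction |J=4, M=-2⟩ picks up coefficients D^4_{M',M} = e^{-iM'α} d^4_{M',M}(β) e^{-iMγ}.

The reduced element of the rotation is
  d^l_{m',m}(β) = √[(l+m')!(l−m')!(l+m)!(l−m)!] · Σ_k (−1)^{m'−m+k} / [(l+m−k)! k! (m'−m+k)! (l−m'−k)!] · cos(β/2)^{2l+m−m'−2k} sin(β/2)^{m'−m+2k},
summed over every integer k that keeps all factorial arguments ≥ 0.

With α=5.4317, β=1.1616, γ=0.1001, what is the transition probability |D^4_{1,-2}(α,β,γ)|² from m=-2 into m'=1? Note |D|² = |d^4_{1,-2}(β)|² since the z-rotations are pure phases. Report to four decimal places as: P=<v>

Split into d^4_{1,-2}(β=1.1616) × two z-phases.
Half-angle: c=0.836024, s=0.548693. N=√(120·6·2·720)=1018.233765
The bounds max(0,m−m')=0 and min(l+m,l−m')=2 give 3 terms
  k=0: (−1)^3·1018.2338/(72)·0.8360^5·0.5487^3 = -0.954106
  k=1: (−1)^4·1018.2338/(48)·0.8360^3·0.5487^5 = +0.616466
  k=2: (−1)^5·1018.2338/(240)·0.8360^1·0.5487^7 = -0.053108
d^4_{1,-2}(1.1616) = -0.954106 +0.616466 -0.053108 = -0.390748
|D^4_{1,-2}|² = |d^4_{1,-2}(β)|² = (-0.390748)² = 0.152684 (the z-rotation phases have unit modulus)

P=0.1527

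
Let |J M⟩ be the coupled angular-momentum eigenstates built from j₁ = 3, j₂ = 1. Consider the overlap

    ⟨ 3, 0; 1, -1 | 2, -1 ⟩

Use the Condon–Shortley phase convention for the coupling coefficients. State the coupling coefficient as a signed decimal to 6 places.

+0.377964  (= +√(1/7))

triangle: 2!·4!·0!/7! = 48/5040
(j±m)!: 3!·3!·0!·2!·1!·3! = 432
prefactor² = (2J+1)·Δ·N² = 144/7
  k=0: +1/(0!·2!·3!·0!·1!·0!) = 1/12
Σ = 1/12  ⇒  CG² = 144/7·(1/12)² = 1/7
CG = +√(1/7) = +0.377964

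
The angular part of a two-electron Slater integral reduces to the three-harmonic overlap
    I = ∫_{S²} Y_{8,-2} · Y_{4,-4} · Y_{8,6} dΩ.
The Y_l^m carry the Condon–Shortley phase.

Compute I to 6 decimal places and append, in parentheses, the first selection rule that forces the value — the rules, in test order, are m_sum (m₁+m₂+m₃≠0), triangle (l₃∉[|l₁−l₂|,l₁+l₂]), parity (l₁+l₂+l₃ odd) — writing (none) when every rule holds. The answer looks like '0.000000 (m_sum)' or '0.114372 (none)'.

0.100361 (none)

Checks pass: Σm=0; 20 even; l₃=8∈[4,12].
(2·8+1)(2·4+1)(2·8+1) = 2601
Δ: 4! 12! 4! / 21! → 1/185175900
sum: t=0:+1/557383680 t=1:−1/21772800 t=2:+1/8294400 t=3:−1/21772800 t=4:+1/557383680 = 1/30965760
3j²(8 4 8; 0 0 0) = Δ·Π!·Σ² = 36/4199  (sign +1)
sum: t=0:+1/4180377600 = 1/4180377600
3j²(8 4 8; -2 -4 6) = Δ·Π!·Σ² = 11/1938  (sign +1)
combine: 4πI² = 2601·36/4199·11/1938 = 594/4693
take √, sign +1: I = 0.10036055
No selection rule forces the value: the integral is nonzero (none).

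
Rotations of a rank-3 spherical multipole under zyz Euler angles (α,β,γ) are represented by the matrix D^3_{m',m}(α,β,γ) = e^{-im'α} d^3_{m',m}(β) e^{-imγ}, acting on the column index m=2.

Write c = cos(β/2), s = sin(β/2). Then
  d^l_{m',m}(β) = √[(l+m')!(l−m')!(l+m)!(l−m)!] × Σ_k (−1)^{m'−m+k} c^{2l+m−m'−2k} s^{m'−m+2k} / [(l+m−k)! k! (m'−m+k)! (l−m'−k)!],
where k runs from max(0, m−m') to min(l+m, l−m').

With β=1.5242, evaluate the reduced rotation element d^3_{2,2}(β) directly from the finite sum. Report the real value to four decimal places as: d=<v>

d^3_{2,2}(β=1.5242) via the finite sum:
Half-angle: c=0.723388, s=0.690442. N=√(120·1·120·1)=120.000000
k: max(0,(2)−(2))=0 … min(3+(2),3−(2))=1
  k=0: (−1)^0·120.0000/(120)·0.7234^6·0.6904^0 = +0.143294
  k=1: (−1)^1·120.0000/(24)·0.7234^4·0.6904^2 = -0.652693
d^3_{2,2}(1.5242) = +0.143294 -0.652693 = -0.509399

d=-0.5094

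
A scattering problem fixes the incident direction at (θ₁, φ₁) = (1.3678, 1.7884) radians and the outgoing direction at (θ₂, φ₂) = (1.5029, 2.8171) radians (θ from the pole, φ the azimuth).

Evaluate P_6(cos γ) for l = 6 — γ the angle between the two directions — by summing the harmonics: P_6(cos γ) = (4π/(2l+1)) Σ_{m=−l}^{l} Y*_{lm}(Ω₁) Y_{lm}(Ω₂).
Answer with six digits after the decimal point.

0.309969

Summing Y*_{l m}(θ₁,φ₁)·Y_{l m}(θ₂,φ₂) over m ∈ [−6, 6]; prefactor 4π/(2·6+1) = 0.966644:
  m=-6: (-0.111787, -0.411633) × (-0.175022, 0.443132) = (0.201973, 0.022509)  (running Σ = (0.201973, 0.022509))
  m=-5: (-0.269373, 0.141191) × (0.005796, -0.112082) = (0.014264, 0.031010)  (running Σ = (0.216237, 0.053519))
  m=-4: (-0.117016, -0.138818) × (-0.090430, -0.323193) = (-0.034283, 0.050372)  (running Σ = (0.181953, 0.103891))
  m=-3: (-0.191354, 0.250251) × (0.072802, 0.107029) = (-0.040715, -0.002262)  (running Σ = (0.141238, 0.101629))
  m=-2: (-0.091491, -0.042538) × (0.237068, 0.179841) = (-0.014040, -0.026538)  (running Σ = (0.127198, 0.075091))
  m=-1: (-0.067357, 0.304638) × (-0.128521, -0.043232) = (0.021827, -0.036240)  (running Σ = (0.149025, 0.038851))
  m=0: (-0.078647, -0.000000) × (-0.287546, 0.000000) = (0.022615, 0.000000)  (running Σ = (0.171640, 0.038851))
  m=1: (0.067357, 0.304638) × (0.128521, -0.043232) = (0.021827, 0.036240)  (running Σ = (0.193467, 0.075091))
  m=2: (-0.091491, 0.042538) × (0.237068, -0.179841) = (-0.014040, 0.026538)  (running Σ = (0.179427, 0.101629))
  m=3: (0.191354, 0.250251) × (-0.072802, 0.107029) = (-0.040715, 0.002262)  (running Σ = (0.138712, 0.103891))
  m=4: (-0.117016, 0.138818) × (-0.090430, 0.323193) = (-0.034283, -0.050372)  (running Σ = (0.104429, 0.053519))
  m=5: (0.269373, 0.141191) × (-0.005796, -0.112082) = (0.014264, -0.031010)  (running Σ = (0.118692, 0.022509))
  m=6: (-0.111787, 0.411633) × (-0.175022, -0.443132) = (0.201973, -0.022509)  (running Σ = (0.320665, -0.000000))
Total Σ_m = (0.320665, -0.000000). Multiply by 0.966644: (0.309969, -0.000000). P_6(cos γ) = 0.309969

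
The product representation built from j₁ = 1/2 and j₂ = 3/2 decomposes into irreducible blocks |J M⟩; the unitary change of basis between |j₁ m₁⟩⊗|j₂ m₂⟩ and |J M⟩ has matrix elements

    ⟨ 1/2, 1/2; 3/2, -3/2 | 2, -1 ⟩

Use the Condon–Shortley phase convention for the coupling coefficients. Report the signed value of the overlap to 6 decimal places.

j₁+j₂−J=0  J+j₁−j₂=1  J−j₁+j₂=3  j₁+j₂+J+1=5
(j₁±m₁, j₂±m₂, J±M) = (1,0,0,3,1,3)
P² = 9
sum k=0..0:
  [0] +1/6 = 1/6
S = 1/6
C² = P²·S² = 1/4 ; C = +0.500000

+√(1/4) = +0.500000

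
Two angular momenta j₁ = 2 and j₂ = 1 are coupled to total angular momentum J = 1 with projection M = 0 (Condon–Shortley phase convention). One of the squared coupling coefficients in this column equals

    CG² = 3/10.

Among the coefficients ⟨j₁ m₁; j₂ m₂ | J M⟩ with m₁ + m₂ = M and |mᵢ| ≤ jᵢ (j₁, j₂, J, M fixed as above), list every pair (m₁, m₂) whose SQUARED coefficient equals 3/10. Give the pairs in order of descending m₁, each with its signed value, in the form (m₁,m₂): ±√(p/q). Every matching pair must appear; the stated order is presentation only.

(1,-1): +√(3/10); (-1,1): +√(3/10)

Admissible pairs with m₁+m₂ = M = 0: (-1,1), (0,0), (1,-1)
  (m₁,m₂)=(1,-1): CG² = 3/10, CG = +√(3/10)   ← matches the target
  (m₁,m₂)=(0,0): CG² = 2/5, CG = −√(2/5)
  (m₁,m₂)=(-1,1): CG² = 3/10, CG = +√(3/10)   ← matches the target
Pairs with CG² = 3/10: (1,-1): +√(3/10); (-1,1): +√(3/10)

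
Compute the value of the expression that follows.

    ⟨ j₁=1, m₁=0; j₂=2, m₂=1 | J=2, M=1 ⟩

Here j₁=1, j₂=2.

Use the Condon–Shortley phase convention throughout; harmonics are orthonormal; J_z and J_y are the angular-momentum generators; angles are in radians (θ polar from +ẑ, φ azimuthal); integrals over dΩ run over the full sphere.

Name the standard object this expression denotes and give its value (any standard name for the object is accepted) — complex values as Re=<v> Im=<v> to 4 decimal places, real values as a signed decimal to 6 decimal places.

This is a Clebsch–Gordan (vector-coupling) coefficient.
√[5·1!1!3!/6! · 1!1!3!1!3!1!] = √(3/2)
  +(−1)^0/∏(0,1,1,3,0,0)! = 1/6  (running 1/6)
  +(−1)^1/∏(1,0,0,2,1,1)! = -1/2  (running -1/3)
⟨..|..⟩ = √(3/2)·(-1/3) = -0.408248

Clebsch–Gordan coefficient, −√(1/6) ≈ -0.408248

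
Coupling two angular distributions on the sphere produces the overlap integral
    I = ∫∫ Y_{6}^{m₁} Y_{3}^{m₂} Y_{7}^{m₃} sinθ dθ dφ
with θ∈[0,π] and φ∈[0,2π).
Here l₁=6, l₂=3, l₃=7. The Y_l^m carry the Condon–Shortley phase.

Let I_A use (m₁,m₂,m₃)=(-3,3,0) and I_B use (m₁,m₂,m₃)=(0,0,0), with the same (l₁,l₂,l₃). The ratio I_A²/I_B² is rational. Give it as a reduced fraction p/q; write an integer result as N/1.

Same 6,3,7: normalisation and zero-m 3j drop out of the ratio.
A: Δ: 2! 10! 4! / 17! → 1/2042040; sum: t=2:+1/1451520 = 1/1451520; 3j²(6 3 7; -3 3 0) = Δ·Π!·Σ² = 45/4862  (sign -1)
B: Δ: 2! 10! 4! / 17! → 1/2042040; sum: t=0:+1/207360 t=1:−1/57600 t=2:+1/207360 = -1/129600; 3j²(6 3 7; 0 0 0) = Δ·Π!·Σ² = 168/12155  (sign +1)
I_A²/I_B² = (45/4862)/(168/12155) = 75/112

75/112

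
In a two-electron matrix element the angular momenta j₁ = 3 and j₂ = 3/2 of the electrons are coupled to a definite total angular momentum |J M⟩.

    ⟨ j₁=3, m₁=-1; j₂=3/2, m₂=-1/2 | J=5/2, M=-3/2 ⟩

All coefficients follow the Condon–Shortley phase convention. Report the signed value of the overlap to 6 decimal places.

−√(7/20) = -0.591608

triangle: 2!·4!·1!/8! = 48/40320
(j±m)!: 2!·4!·1!·2!·1!·4! = 2304
prefactor² = (2J+1)·Δ·N² = 576/35
  k=0: +1/(0!·2!·4!·1!·0!·0!) = 1/48
  k=1: −1/(1!·1!·3!·0!·1!·1!) = -1/6
Σ = -7/48  ⇒  CG² = 576/35·(-7/48)² = 7/20
CG = −√(7/20) = -0.591608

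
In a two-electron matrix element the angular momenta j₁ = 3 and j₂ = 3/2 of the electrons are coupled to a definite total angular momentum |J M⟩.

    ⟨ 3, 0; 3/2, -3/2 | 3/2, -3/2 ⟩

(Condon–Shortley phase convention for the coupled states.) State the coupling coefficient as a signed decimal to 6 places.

+0.169031

√[4·3!3!0!/7! · 3!3!0!3!0!3!] = √(1296/35)
  +(−1)^0/∏(0,3,3,0,0,0)! = 1/36  (running 1/36)
⟨..|..⟩ = √(1296/35)·(1/36) = +0.169031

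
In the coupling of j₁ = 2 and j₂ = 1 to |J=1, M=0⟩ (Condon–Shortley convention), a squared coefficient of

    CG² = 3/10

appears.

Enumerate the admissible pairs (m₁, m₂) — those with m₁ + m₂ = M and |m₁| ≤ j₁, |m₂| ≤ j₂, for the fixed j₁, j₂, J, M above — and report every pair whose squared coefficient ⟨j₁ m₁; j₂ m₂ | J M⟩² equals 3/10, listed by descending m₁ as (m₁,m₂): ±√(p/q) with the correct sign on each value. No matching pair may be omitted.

(1,-1): +√(3/10); (-1,1): +√(3/10)

Admissible pairs with m₁+m₂ = M = 0: (-1,1), (0,0), (1,-1)
  (m₁,m₂)=(1,-1): CG² = 3/10, CG = +√(3/10)   ← matches the target
  (m₁,m₂)=(0,0): CG² = 2/5, CG = −√(2/5)
  (m₁,m₂)=(-1,1): CG² = 3/10, CG = +√(3/10)   ← matches the target
Pairs with CG² = 3/10: (1,-1): +√(3/10); (-1,1): +√(3/10)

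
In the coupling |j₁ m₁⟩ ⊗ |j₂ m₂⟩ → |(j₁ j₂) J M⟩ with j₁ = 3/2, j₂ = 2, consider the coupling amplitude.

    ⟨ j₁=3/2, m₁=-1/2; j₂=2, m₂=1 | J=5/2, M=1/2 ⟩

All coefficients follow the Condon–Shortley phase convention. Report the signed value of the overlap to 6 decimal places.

triangle: 1!·2!·3!/7! = 12/5040
(j±m)!: 1!·2!·3!·1!·3!·2! = 144
prefactor² = (2J+1)·Δ·N² = 72/35
  k=0: +1/(0!·1!·2!·3!·0!·0!) = 1/12
  k=1: −1/(1!·0!·1!·2!·1!·1!) = -1/2
Σ = -5/12  ⇒  CG² = 72/35·(-5/12)² = 5/14
CG = −√(5/14) = -0.597614

−√(5/14) ≈ -0.597614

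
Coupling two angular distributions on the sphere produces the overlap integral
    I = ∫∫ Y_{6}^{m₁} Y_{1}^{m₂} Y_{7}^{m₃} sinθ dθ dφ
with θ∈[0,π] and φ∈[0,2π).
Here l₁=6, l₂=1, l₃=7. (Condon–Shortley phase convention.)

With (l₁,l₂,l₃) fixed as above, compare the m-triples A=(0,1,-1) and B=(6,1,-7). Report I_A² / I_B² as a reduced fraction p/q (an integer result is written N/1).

4/13

Same 6,1,7: normalisation and zero-m 3j drop out of the ratio.
A: Δ: 0! 12! 2! / 15! → 1/1365; sum: t=0:+1/1036800 = 1/1036800; 3j²(6 1 7; 0 1 -1) = Δ·Π!·Σ² = 4/195  (sign +1)
B: Δ: 0! 12! 2! / 15! → 1/1365; sum: t=0:+1/958003200 = 1/958003200; 3j²(6 1 7; 6 1 -7) = Δ·Π!·Σ² = 1/15  (sign +1)
I_A²/I_B² = (4/195)/(1/15) = 4/13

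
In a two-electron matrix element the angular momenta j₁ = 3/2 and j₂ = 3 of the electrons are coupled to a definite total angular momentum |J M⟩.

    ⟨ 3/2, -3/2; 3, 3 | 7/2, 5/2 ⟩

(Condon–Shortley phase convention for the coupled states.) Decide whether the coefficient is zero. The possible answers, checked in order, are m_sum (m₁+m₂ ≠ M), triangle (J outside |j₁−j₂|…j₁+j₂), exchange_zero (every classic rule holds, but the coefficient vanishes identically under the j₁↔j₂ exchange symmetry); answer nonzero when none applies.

m-sum: m₁+m₂ = -3/2+3 = 3/2, M = 5/2  ✗ ⇒ coefficient is 0

m_sum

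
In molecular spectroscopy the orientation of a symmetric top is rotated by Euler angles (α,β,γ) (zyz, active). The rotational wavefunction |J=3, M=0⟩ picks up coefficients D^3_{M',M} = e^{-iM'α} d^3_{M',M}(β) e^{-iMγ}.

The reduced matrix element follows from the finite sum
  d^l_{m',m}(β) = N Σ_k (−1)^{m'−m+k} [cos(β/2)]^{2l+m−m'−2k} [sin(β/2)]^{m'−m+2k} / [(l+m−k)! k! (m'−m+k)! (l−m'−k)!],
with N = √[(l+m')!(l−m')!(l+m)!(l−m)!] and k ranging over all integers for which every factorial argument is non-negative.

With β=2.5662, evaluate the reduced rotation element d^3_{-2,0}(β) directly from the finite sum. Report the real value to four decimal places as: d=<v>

d^3_{-2,0}(β=2.5662) via the finite sum:
Half-angle: c=0.283744, s=0.958900. N=√(1·120·6·6)=65.726707
k: max(0,(0)−(-2))=2 … min(3+(0),3−(-2))=3
  k=2: (−1)^0·65.7267/(12)·0.2837^4·0.9589^2 = +0.032645
  k=3: (−1)^1·65.7267/(12)·0.2837^2·0.9589^4 = -0.372827
d^3_{-2,0}(2.5662) = +0.032645 -0.372827 = -0.340182

d=-0.3402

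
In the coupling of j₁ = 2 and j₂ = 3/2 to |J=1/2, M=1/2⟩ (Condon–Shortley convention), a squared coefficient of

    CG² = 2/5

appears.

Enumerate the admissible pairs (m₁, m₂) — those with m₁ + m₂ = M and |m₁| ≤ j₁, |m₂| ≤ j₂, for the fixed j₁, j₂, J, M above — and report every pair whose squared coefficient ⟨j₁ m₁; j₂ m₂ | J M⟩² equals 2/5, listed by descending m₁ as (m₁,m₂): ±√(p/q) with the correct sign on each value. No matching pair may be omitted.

(2,-3/2): +√(2/5)

Admissible pairs with m₁+m₂ = M = 1/2: (-1,3/2), (0,1/2), (1,-1/2), (2,-3/2)
  (m₁,m₂)=(2,-3/2): CG² = 2/5, CG = +√(2/5)   ← matches the target
  (m₁,m₂)=(1,-1/2): CG² = 3/10, CG = −√(3/10)
  (m₁,m₂)=(0,1/2): CG² = 1/5, CG = +√(1/5)
  (m₁,m₂)=(-1,3/2): CG² = 1/10, CG = −√(1/10)
Pairs with CG² = 2/5: (2,-3/2): +√(2/5)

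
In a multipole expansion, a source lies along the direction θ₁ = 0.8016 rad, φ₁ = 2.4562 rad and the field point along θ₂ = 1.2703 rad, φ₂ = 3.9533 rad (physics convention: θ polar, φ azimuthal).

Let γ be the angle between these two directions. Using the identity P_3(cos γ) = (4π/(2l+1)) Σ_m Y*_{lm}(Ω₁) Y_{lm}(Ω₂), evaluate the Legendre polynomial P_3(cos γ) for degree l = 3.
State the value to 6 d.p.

-0.342472

Term-by-term m-sum for l=3 (normalisation 4π/7 = 1.795196):
  m=-3: (0.072192, 0.136865) × (0.276584, 0.236040) = (-0.012338, 0.054895)  (running Σ = (-0.012338, 0.054895))
  m=-2: (0.072904, -0.359625) × (-0.014516, -0.275617) = (-0.100177, -0.014873)  (running Σ = (-0.112515, 0.040022))
  m=-1: (-0.255079, 0.208557) × (0.119392, -0.125845) = (-0.004208, 0.057000)  (running Σ = (-0.116724, 0.097022))
  m=0: (-0.150806, -0.000000) × (-0.282987, 0.000000) = (0.042676, 0.000000)  (running Σ = (-0.074047, 0.097022))
  m=1: (0.255079, 0.208557) × (-0.119392, -0.125845) = (-0.004208, -0.057000)  (running Σ = (-0.078256, 0.040022))
  m=2: (0.072904, 0.359625) × (-0.014516, 0.275617) = (-0.100177, 0.014873)  (running Σ = (-0.178433, 0.054895))
  m=3: (-0.072192, 0.136865) × (-0.276584, 0.236040) = (-0.012338, -0.054895)  (running Σ = (-0.190771, 0.000000))
Accumulated sum (-0.190771, 0.000000); after 4π/(2l+1) scaling, (-0.342472, 0.000000) ⇒ P_3 = -0.342472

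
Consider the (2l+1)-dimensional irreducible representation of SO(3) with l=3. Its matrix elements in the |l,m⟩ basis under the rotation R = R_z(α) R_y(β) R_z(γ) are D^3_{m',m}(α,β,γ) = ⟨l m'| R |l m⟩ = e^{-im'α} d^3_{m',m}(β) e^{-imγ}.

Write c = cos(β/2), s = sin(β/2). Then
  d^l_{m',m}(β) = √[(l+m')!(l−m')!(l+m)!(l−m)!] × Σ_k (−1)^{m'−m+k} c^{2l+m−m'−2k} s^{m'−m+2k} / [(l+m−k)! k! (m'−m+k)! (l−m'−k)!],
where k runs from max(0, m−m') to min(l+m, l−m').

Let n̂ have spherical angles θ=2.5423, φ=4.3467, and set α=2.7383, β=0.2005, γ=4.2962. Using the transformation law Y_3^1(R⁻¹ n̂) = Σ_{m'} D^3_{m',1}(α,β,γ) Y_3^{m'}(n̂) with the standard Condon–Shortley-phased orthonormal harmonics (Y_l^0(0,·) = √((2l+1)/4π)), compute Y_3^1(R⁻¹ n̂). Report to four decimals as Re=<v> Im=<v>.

Need the full column D^3_{m',1} for m'=−3..3 at α=2.7383, β=0.2005, γ=4.2962.
cos(β/2)=0.994979, sin(β/2)=0.100082
d^3_{-3,1}: single k=4 term ⇒ +0.000385;  D = -0.000274-0.000270i
d^3_{-2,1}: k∈[3..4] ⇒ +0.006245 -0.000032 = +0.006214;  D = +0.002365+0.005746i
d^3_{-1,1}: k∈[2..4] ⇒ +0.058901 -0.000795 +0.000001 = +0.058107;  D = +0.000749-0.058102i
d^3_{0,1}: k∈[1..3] ⇒ +0.338078 -0.010262 +0.000035 = +0.327851;  D = -0.132543+0.299864i
d^3_{1,1}: k∈[0..2] ⇒ +0.970251 -0.078534 +0.000596 = +0.892312;  D = +0.652095-0.609092i
d^3_{2,1}: k∈[0..1] ⇒ -0.308622 +0.006245 = -0.302377;  D = +0.284249-0.103122i
d^3_{3,1}: single k=0 term ⇒ +0.038020;  D = +0.037962+0.002100i
Y_3^{m'}(θ=2.5423,φ=4.3467) and Σ D·Y over m':
  (-0.0003-0.0003i)·(+0.0666-0.0342i)  (+0.0024+0.0057i)·(+0.1998+0.1793i)  (+0.0007-0.0581i)·(-0.1570+0.4101i)  (-0.1325+0.2999i)·(-0.1261+0.0000i)  (+0.6521-0.6091i)·(+0.1570+0.4101i)  (+0.2842-0.1031i)·(+0.1998-0.1793i)  (+0.0380+0.0021i)·(-0.0666-0.0342i)
Y_3^1(R⁻¹ n̂) = +0.427911+0.071962i

Re=0.4279 Im=0.0720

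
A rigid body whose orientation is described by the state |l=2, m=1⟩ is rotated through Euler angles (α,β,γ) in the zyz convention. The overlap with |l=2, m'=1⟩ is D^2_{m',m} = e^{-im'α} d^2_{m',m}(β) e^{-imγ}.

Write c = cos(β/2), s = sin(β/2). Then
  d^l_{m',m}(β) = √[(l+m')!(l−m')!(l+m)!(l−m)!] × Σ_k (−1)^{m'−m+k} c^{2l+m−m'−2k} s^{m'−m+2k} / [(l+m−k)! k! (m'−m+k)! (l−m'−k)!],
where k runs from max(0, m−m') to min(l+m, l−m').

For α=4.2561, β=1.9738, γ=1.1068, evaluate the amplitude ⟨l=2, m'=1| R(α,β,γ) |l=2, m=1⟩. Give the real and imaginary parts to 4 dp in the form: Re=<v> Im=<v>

Re=-0.3284 Im=-0.4315

First d^2_{1,1}(β=1.9738), then the phase factors e^{-i(1)α} and e^{-i(1)γ}:
With c≡cos(β/2)=0.551279 and s≡sin(β/2)=0.834321, N=[6·1·6·1]^{1/2}=6.000000
The bounds max(0,m−m')=0 and min(l+m,l−m')=1 give 2 terms
  k=0: (−1)^0·6.0000/(6)·0.5513^4·0.8343^0 = +0.092360
  k=1: (−1)^1·6.0000/(2)·0.5513^2·0.8343^2 = -0.634644
d^2_{1,1}(1.9738) = +0.092360 -0.634644 = -0.542284
Phases: e^{-i·(1)·4.2561}=-0.440620+0.897694i, e^{-i·(1)·1.1068}=+0.447525-0.894271i ⇒ D=-0.328403-0.431536i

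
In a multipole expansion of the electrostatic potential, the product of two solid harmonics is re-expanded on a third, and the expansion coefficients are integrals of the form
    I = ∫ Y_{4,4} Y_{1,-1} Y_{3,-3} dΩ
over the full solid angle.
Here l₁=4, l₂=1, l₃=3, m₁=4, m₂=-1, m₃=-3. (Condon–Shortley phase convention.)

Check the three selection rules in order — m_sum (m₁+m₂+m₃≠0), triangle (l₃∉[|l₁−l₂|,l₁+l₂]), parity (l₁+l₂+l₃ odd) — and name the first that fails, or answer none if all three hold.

Σmᵢ = 0  ✓
l₃∈[|l₁−l₂|,l₁+l₂]=[3,5], have l₃=3  ✓
Σlᵢ = 8 ⇒ even  ✓

none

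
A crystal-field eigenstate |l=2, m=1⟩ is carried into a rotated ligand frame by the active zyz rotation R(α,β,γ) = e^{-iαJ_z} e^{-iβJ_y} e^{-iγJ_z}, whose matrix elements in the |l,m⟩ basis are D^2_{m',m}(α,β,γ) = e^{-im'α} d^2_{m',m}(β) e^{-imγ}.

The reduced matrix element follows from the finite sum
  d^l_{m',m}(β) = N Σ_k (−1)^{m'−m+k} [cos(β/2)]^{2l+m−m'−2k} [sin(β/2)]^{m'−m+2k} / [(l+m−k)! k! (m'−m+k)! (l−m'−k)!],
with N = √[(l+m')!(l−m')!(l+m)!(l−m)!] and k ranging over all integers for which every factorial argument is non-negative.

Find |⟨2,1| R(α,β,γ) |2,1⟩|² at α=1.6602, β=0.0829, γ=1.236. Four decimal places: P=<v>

P=0.9829

First d^2_{1,1}(β=0.0829), then the phase factors e^{-i(1)α} and e^{-i(1)γ}:
With c≡cos(β/2)=0.999141 and s≡sin(β/2)=0.041438, N=[6·1·6·1]^{1/2}=6.000000
k: max(0,(1)−(1))=0 … min(2+(1),2−(1))=1
  k=0: (−1)^0·6.0000/(6)·0.9991^4·0.0414^0 = +0.996569
  k=1: (−1)^1·6.0000/(2)·0.9991^2·0.0414^2 = -0.005143
d^2_{1,1}(0.0829) = +0.996569 -0.005143 = +0.991426
|D^2_{1,1}|² = |d^2_{1,1}(β)|² = (+0.991426)² = 0.982926 (the z-rotation phases have unit modulus)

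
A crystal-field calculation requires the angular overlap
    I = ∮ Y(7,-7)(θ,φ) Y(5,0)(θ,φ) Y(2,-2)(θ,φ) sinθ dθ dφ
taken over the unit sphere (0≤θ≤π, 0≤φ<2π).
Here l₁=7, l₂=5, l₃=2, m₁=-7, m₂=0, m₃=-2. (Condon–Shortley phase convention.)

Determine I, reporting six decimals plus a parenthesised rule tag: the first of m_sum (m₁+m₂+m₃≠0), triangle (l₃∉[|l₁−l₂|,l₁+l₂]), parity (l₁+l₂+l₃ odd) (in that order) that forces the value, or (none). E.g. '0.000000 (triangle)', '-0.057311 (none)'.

Σmᵢ = -9 ≠ 0, so the φ-integral vanishes; I = 0

0.000000 (m_sum)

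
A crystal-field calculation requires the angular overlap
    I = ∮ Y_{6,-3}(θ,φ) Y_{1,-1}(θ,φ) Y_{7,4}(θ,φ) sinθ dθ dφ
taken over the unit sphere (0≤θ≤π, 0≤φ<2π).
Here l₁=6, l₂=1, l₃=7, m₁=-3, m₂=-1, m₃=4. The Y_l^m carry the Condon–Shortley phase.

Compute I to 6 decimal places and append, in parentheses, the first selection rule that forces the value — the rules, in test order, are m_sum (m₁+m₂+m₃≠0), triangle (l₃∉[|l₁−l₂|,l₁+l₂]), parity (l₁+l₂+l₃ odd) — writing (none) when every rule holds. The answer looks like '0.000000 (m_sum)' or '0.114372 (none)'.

0.259489 (none)

Rules hold: Σm=0, L=14 even, 5≤7≤7.
N = 13·3·15 = 585
Δ = 0!·12!·2!/15! = 1/1365
Racah Σ t=0..0: t=0:+1/518400 = 1/518400
⇒ 3j(6 1 7; 0 0 0)² = 7/195, sgn -1
Racah Σ t=0..0: t=0:+1/4354560 = 1/4354560
⇒ 3j(6 1 7; -3 -1 4)² = 11/273, sgn -1
4πI² = N·(3j₀)²·(3jₘ)² = 11/13
I = +1·√(0.846154/4π) = 0.25948947
No selection rule forces the value: the integral is nonzero (none).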